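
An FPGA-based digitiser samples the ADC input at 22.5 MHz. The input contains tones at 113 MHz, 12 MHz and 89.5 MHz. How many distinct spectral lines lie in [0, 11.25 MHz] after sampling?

2

fs/2 = 11.25 MHz.
113 MHz mod fs = 0.5 MHz.
0.5 MHz ≤ fs/2 = 11.25 MHz, appears at 0.5 MHz.
12 MHz > fs/2 = 11.25 MHz, folds to fs − 12 MHz = 10.5 MHz.
89.5 MHz mod fs = 22 MHz.
22 MHz > fs/2 = 11.25 MHz, folds to fs − 22 MHz = 0.5 MHz.
Distinct values: {0.5 MHz, 10.5 MHz} → 2.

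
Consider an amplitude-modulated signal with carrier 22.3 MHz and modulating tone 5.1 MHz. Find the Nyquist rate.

54.8 MHz

AM sidebands sit at fc ± fm = 17.2 MHz and 27.4 MHz.
Highest-frequency component: 27.4 MHz.
Nyquist rate = 2 × 27.4 MHz = 54.8 MHz.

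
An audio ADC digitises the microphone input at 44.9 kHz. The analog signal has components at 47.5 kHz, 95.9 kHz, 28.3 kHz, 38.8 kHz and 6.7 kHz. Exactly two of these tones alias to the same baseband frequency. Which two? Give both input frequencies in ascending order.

fs/2 = 22.45 kHz.
47.5 kHz mod fs = 2.6 kHz.
2.6 kHz ≤ fs/2 = 22.45 kHz, appears at 2.6 kHz.
95.9 kHz mod fs = 6.1 kHz.
6.1 kHz ≤ fs/2 = 22.45 kHz, appears at 6.1 kHz.
28.3 kHz > fs/2 = 22.45 kHz, folds to fs − 28.3 kHz = 16.6 kHz.
38.8 kHz > fs/2 = 22.45 kHz, folds to fs − 38.8 kHz = 6.1 kHz.
6.7 kHz ≤ fs/2 = 22.45 kHz, passes unchanged.
38.8 kHz and 95.9 kHz both map to 6.1 kHz.

38.8 kHz, 95.9 kHz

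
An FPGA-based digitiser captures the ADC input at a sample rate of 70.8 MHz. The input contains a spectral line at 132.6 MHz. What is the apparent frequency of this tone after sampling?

9 MHz

132.6 MHz mod fs = 61.8 MHz.
61.8 MHz > fs/2 = 35.4 MHz, folds to fs − 61.8 MHz = 9 MHz.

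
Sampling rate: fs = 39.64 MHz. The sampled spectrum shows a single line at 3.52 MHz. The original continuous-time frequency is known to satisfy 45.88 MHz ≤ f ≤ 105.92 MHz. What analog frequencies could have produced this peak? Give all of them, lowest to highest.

75.76 MHz, 82.8 MHz

Frequencies that alias to 3.52 MHz are k·fs ± 3.52 MHz for integer k ≥ 0.
k=0: 3.52 MHz.
k=1: 36.12 MHz, 43.16 MHz.
k=2: 75.76 MHz, 82.8 MHz.
k=3: 115.4 MHz, 122.44 MHz.
Within [45.88 MHz, 105.92 MHz]: 75.76 MHz, 82.8 MHz.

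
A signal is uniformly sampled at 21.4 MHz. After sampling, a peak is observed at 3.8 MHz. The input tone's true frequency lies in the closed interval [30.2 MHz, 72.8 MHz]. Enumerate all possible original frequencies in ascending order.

39 MHz, 46.6 MHz, 60.4 MHz, 68 MHz

Frequencies that alias to 3.8 MHz are k·fs ± 3.8 MHz for integer k ≥ 0.
k=0: 3.8 MHz.
k=1: 17.6 MHz, 25.2 MHz.
k=2: 39 MHz, 46.6 MHz.
k=3: 60.4 MHz, 68 MHz.
k=4: 81.8 MHz, 89.4 MHz.
Within [30.2 MHz, 72.8 MHz]: 39 MHz, 46.6 MHz, 60.4 MHz, 68 MHz.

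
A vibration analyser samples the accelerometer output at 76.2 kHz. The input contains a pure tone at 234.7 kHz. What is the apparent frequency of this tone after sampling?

6.1 kHz

234.7 kHz mod fs = 6.1 kHz.
6.1 kHz ≤ fs/2 = 38.1 kHz, appears at 6.1 kHz.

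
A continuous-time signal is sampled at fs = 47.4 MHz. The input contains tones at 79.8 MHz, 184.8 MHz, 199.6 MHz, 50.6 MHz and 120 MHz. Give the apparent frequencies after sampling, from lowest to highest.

fs/2 = 23.7 MHz.
79.8 MHz mod fs = 32.4 MHz.
32.4 MHz > fs/2 = 23.7 MHz, folds to fs − 32.4 MHz = 15 MHz.
184.8 MHz mod fs = 42.6 MHz.
42.6 MHz > fs/2 = 23.7 MHz, folds to fs − 42.6 MHz = 4.8 MHz.
199.6 MHz mod fs = 10 MHz.
10 MHz ≤ fs/2 = 23.7 MHz, appears at 10 MHz.
50.6 MHz mod fs = 3.2 MHz.
3.2 MHz ≤ fs/2 = 23.7 MHz, appears at 3.2 MHz.
120 MHz mod fs = 25.2 MHz.
25.2 MHz > fs/2 = 23.7 MHz, folds to fs − 25.2 MHz = 22.2 MHz.
Distinct values: {3.2 MHz, 4.8 MHz, 10 MHz, 15 MHz, 22.2 MHz}.

3.2 MHz, 4.8 MHz, 10 MHz, 15 MHz, 22.2 MHz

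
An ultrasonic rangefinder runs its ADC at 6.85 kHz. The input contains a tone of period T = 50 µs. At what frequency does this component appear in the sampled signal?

T = 50 µs → f = 1/T = 20 kHz.
20 kHz mod fs = 6.3 kHz.
6.3 kHz > fs/2 = 3.425 kHz, folds to fs − 6.3 kHz = 0.55 kHz.

0.55 kHz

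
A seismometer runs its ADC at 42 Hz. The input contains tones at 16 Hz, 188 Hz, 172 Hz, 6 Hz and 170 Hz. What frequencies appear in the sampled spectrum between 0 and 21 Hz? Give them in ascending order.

fs/2 = 21 Hz.
16 Hz ≤ fs/2 = 21 Hz, passes unchanged.
188 Hz mod fs = 20 Hz.
20 Hz ≤ fs/2 = 21 Hz, appears at 20 Hz.
172 Hz mod fs = 4 Hz.
4 Hz ≤ fs/2 = 21 Hz, appears at 4 Hz.
6 Hz ≤ fs/2 = 21 Hz, passes unchanged.
170 Hz mod fs = 2 Hz.
2 Hz ≤ fs/2 = 21 Hz, appears at 2 Hz.
Distinct values: {2 Hz, 4 Hz, 6 Hz, 16 Hz, 20 Hz}.

2 Hz, 4 Hz, 6 Hz, 16 Hz, 20 Hz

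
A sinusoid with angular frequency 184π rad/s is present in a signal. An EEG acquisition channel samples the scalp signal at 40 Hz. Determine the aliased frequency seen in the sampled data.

12 Hz

ω = 184π rad/s → f = ω/(2π) = 92 Hz.
92 Hz mod fs = 12 Hz.
12 Hz ≤ fs/2 = 20 Hz, appears at 12 Hz.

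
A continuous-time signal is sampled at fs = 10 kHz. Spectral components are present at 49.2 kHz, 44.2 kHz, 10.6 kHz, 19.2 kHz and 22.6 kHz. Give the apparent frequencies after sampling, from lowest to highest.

fs/2 = 5 kHz.
49.2 kHz mod fs = 9.2 kHz.
9.2 kHz > fs/2 = 5 kHz, folds to fs − 9.2 kHz = 0.8 kHz.
44.2 kHz mod fs = 4.2 kHz.
4.2 kHz ≤ fs/2 = 5 kHz, appears at 4.2 kHz.
10.6 kHz mod fs = 0.6 kHz.
0.6 kHz ≤ fs/2 = 5 kHz, appears at 0.6 kHz.
19.2 kHz mod fs = 9.2 kHz.
9.2 kHz > fs/2 = 5 kHz, folds to fs − 9.2 kHz = 0.8 kHz.
22.6 kHz mod fs = 2.6 kHz.
2.6 kHz ≤ fs/2 = 5 kHz, appears at 2.6 kHz.
Distinct values: {0.6 kHz, 0.8 kHz, 2.6 kHz, 4.2 kHz}.

0.6 kHz, 0.8 kHz, 2.6 kHz, 4.2 kHz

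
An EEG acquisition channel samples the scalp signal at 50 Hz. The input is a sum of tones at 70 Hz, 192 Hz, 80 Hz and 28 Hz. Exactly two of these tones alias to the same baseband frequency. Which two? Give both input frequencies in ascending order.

70 Hz, 80 Hz

fs/2 = 25 Hz.
70 Hz mod fs = 20 Hz.
20 Hz ≤ fs/2 = 25 Hz, appears at 20 Hz.
192 Hz mod fs = 42 Hz.
42 Hz > fs/2 = 25 Hz, folds to fs − 42 Hz = 8 Hz.
80 Hz mod fs = 30 Hz.
30 Hz > fs/2 = 25 Hz, folds to fs − 30 Hz = 20 Hz.
28 Hz > fs/2 = 25 Hz, folds to fs − 28 Hz = 22 Hz.
70 Hz and 80 Hz both map to 20 Hz.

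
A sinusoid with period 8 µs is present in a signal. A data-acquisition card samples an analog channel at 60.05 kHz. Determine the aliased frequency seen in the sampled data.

T = 8 µs → f = 1/T = 125 kHz.
125 kHz mod fs = 4.9 kHz.
4.9 kHz ≤ fs/2 = 30.025 kHz, appears at 4.9 kHz.

4.9 kHz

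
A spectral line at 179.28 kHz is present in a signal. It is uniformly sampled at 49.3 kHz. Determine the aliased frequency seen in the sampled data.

17.92 kHz

179.28 kHz mod fs = 31.38 kHz.
31.38 kHz > fs/2 = 24.65 kHz, folds to fs − 31.38 kHz = 17.92 kHz.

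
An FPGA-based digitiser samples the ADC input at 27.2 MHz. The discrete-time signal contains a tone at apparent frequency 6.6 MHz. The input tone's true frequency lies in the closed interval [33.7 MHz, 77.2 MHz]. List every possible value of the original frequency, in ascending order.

Frequencies that alias to 6.6 MHz are k·fs ± 6.6 MHz for integer k ≥ 0.
k=0: 6.6 MHz.
k=1: 20.6 MHz, 33.8 MHz.
k=2: 47.8 MHz, 61 MHz.
k=3: 75 MHz, 88.2 MHz.
k=4: 102.2 MHz, 115.4 MHz.
Within [33.7 MHz, 77.2 MHz]: 33.8 MHz, 47.8 MHz, 61 MHz, 75 MHz.

33.8 MHz, 47.8 MHz, 61 MHz, 75 MHz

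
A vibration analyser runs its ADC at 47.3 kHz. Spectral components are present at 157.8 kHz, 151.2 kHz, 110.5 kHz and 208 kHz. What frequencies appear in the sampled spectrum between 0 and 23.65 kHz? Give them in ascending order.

9.3 kHz, 15.9 kHz, 18.8 kHz

fs/2 = 23.65 kHz.
157.8 kHz mod fs = 15.9 kHz.
15.9 kHz ≤ fs/2 = 23.65 kHz, appears at 15.9 kHz.
151.2 kHz mod fs = 9.3 kHz.
9.3 kHz ≤ fs/2 = 23.65 kHz, appears at 9.3 kHz.
110.5 kHz mod fs = 15.9 kHz.
15.9 kHz ≤ fs/2 = 23.65 kHz, appears at 15.9 kHz.
208 kHz mod fs = 18.8 kHz.
18.8 kHz ≤ fs/2 = 23.65 kHz, appears at 18.8 kHz.
Distinct values: {9.3 kHz, 15.9 kHz, 18.8 kHz}.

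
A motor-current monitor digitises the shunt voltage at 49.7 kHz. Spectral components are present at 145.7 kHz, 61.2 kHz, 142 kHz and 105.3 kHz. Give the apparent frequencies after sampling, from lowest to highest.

3.4 kHz, 5.9 kHz, 7.1 kHz, 11.5 kHz

fs/2 = 24.85 kHz.
145.7 kHz mod fs = 46.3 kHz.
46.3 kHz > fs/2 = 24.85 kHz, folds to fs − 46.3 kHz = 3.4 kHz.
61.2 kHz mod fs = 11.5 kHz.
11.5 kHz ≤ fs/2 = 24.85 kHz, appears at 11.5 kHz.
142 kHz mod fs = 42.6 kHz.
42.6 kHz > fs/2 = 24.85 kHz, folds to fs − 42.6 kHz = 7.1 kHz.
105.3 kHz mod fs = 5.9 kHz.
5.9 kHz ≤ fs/2 = 24.85 kHz, appears at 5.9 kHz.
Distinct values: {3.4 kHz, 5.9 kHz, 7.1 kHz, 11.5 kHz}.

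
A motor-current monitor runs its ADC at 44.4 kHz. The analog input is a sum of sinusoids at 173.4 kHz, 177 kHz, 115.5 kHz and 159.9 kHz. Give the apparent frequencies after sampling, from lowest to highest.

0.6 kHz, 4.2 kHz, 17.7 kHz

fs/2 = 22.2 kHz.
173.4 kHz mod fs = 40.2 kHz.
40.2 kHz > fs/2 = 22.2 kHz, folds to fs − 40.2 kHz = 4.2 kHz.
177 kHz mod fs = 43.8 kHz.
43.8 kHz > fs/2 = 22.2 kHz, folds to fs − 43.8 kHz = 0.6 kHz.
115.5 kHz mod fs = 26.7 kHz.
26.7 kHz > fs/2 = 22.2 kHz, folds to fs − 26.7 kHz = 17.7 kHz.
159.9 kHz mod fs = 26.7 kHz.
26.7 kHz > fs/2 = 22.2 kHz, folds to fs − 26.7 kHz = 17.7 kHz.
Distinct values: {0.6 kHz, 4.2 kHz, 17.7 kHz}.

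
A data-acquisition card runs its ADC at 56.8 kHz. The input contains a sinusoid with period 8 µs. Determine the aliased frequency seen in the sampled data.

11.4 kHz

T = 8 µs → f = 1/T = 125 kHz.
125 kHz mod fs = 11.4 kHz.
11.4 kHz ≤ fs/2 = 28.4 kHz, appears at 11.4 kHz.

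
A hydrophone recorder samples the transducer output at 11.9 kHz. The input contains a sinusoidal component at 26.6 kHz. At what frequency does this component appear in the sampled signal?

2.8 kHz

26.6 kHz mod fs = 2.8 kHz.
2.8 kHz ≤ fs/2 = 5.95 kHz, appears at 2.8 kHz.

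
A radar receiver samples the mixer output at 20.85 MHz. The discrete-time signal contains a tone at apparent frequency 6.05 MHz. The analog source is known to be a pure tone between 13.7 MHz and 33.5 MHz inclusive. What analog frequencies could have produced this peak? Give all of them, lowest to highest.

Frequencies that alias to 6.05 MHz are k·fs ± 6.05 MHz for integer k ≥ 0.
k=0: 6.05 MHz.
k=1: 14.8 MHz, 26.9 MHz.
k=2: 35.65 MHz, 47.75 MHz.
Within [13.7 MHz, 33.5 MHz]: 14.8 MHz, 26.9 MHz.

14.8 MHz, 26.9 MHz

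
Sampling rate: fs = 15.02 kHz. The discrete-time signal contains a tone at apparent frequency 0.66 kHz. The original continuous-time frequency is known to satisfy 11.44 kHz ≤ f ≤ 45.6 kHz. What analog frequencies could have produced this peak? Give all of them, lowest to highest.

Frequencies that alias to 0.66 kHz are k·fs ± 0.66 kHz for integer k ≥ 0.
k=0: 0.66 kHz.
k=1: 14.36 kHz, 15.68 kHz.
k=2: 29.38 kHz, 30.7 kHz.
k=3: 44.4 kHz, 45.72 kHz.
k=4: 59.42 kHz, 60.74 kHz.
Within [11.44 kHz, 45.6 kHz]: 14.36 kHz, 15.68 kHz, 29.38 kHz, 30.7 kHz, 44.4 kHz.

14.36 kHz, 15.68 kHz, 29.38 kHz, 30.7 kHz, 44.4 kHz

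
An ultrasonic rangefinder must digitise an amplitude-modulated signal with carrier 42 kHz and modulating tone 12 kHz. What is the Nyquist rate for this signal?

AM sidebands sit at fc ± fm = 30 kHz and 54 kHz.
Highest-frequency component: 54 kHz.
Nyquist rate = 2 × 54 kHz = 108 kHz.

108 kHz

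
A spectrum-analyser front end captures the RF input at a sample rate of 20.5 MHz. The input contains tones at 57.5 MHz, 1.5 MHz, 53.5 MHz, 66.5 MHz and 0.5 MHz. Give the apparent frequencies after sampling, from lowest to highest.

0.5 MHz, 1.5 MHz, 4 MHz, 5 MHz, 8 MHz

fs/2 = 10.25 MHz.
57.5 MHz mod fs = 16.5 MHz.
16.5 MHz > fs/2 = 10.25 MHz, folds to fs − 16.5 MHz = 4 MHz.
1.5 MHz ≤ fs/2 = 10.25 MHz, passes unchanged.
53.5 MHz mod fs = 12.5 MHz.
12.5 MHz > fs/2 = 10.25 MHz, folds to fs − 12.5 MHz = 8 MHz.
66.5 MHz mod fs = 5 MHz.
5 MHz ≤ fs/2 = 10.25 MHz, appears at 5 MHz.
0.5 MHz ≤ fs/2 = 10.25 MHz, passes unchanged.
Distinct values: {0.5 MHz, 1.5 MHz, 4 MHz, 5 MHz, 8 MHz}.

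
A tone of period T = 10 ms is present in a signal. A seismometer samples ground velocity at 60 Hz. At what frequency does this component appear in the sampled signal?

20 Hz

T = 10 ms → f = 1/T = 100 Hz.
100 Hz mod fs = 40 Hz.
40 Hz > fs/2 = 30 Hz, folds to fs − 40 Hz = 20 Hz.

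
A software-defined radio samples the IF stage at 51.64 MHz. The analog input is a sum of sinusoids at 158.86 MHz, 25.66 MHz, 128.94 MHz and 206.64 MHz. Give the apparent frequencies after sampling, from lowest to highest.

0.08 MHz, 3.94 MHz, 25.66 MHz

fs/2 = 25.82 MHz.
158.86 MHz mod fs = 3.94 MHz.
3.94 MHz ≤ fs/2 = 25.82 MHz, appears at 3.94 MHz.
25.66 MHz ≤ fs/2 = 25.82 MHz, passes unchanged.
128.94 MHz mod fs = 25.66 MHz.
25.66 MHz ≤ fs/2 = 25.82 MHz, appears at 25.66 MHz.
206.64 MHz mod fs = 0.08 MHz.
0.08 MHz ≤ fs/2 = 25.82 MHz, appears at 0.08 MHz.
Distinct values: {0.08 MHz, 3.94 MHz, 25.66 MHz}.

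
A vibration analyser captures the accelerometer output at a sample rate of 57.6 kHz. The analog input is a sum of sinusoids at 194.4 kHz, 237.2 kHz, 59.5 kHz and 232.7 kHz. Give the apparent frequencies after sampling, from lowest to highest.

fs/2 = 28.8 kHz.
194.4 kHz mod fs = 21.6 kHz.
21.6 kHz ≤ fs/2 = 28.8 kHz, appears at 21.6 kHz.
237.2 kHz mod fs = 6.8 kHz.
6.8 kHz ≤ fs/2 = 28.8 kHz, appears at 6.8 kHz.
59.5 kHz mod fs = 1.9 kHz.
1.9 kHz ≤ fs/2 = 28.8 kHz, appears at 1.9 kHz.
232.7 kHz mod fs = 2.3 kHz.
2.3 kHz ≤ fs/2 = 28.8 kHz, appears at 2.3 kHz.
Distinct values: {1.9 kHz, 2.3 kHz, 6.8 kHz, 21.6 kHz}.

1.9 kHz, 2.3 kHz, 6.8 kHz, 21.6 kHz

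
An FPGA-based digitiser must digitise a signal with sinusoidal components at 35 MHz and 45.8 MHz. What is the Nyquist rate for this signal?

91.6 MHz

Highest-frequency component: 45.8 MHz.
Nyquist rate = 2 × 45.8 MHz = 91.6 MHz.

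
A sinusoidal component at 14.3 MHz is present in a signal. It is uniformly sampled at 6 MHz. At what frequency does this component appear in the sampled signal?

2.3 MHz

14.3 MHz mod fs = 2.3 MHz.
2.3 MHz ≤ fs/2 = 3 MHz, appears at 2.3 MHz.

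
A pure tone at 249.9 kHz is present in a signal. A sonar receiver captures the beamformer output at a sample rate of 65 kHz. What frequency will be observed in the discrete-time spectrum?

10.1 kHz

249.9 kHz mod fs = 54.9 kHz.
54.9 kHz > fs/2 = 32.5 kHz, folds to fs − 54.9 kHz = 10.1 kHz.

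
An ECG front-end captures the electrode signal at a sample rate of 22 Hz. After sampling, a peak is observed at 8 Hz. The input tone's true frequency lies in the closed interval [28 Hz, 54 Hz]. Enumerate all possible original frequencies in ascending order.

30 Hz, 36 Hz, 52 Hz

Frequencies that alias to 8 Hz are k·fs ± 8 Hz for integer k ≥ 0.
k=0: 8 Hz.
k=1: 14 Hz, 30 Hz.
k=2: 36 Hz, 52 Hz.
k=3: 58 Hz, 74 Hz.
Within [28 Hz, 54 Hz]: 30 Hz, 36 Hz, 52 Hz.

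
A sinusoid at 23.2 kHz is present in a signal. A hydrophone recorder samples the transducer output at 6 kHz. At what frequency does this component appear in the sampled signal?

23.2 kHz mod fs = 5.2 kHz.
5.2 kHz > fs/2 = 3 kHz, folds to fs − 5.2 kHz = 0.8 kHz.

0.8 kHz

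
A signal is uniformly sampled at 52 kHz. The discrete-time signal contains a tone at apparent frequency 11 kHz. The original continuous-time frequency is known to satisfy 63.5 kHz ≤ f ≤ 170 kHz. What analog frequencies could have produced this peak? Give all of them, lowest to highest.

Frequencies that alias to 11 kHz are k·fs ± 11 kHz for integer k ≥ 0.
k=0: 11 kHz.
k=1: 41 kHz, 63 kHz.
k=2: 93 kHz, 115 kHz.
k=3: 145 kHz, 167 kHz.
k=4: 197 kHz, 219 kHz.
Within [63.5 kHz, 170 kHz]: 93 kHz, 115 kHz, 145 kHz, 167 kHz.

93 kHz, 115 kHz, 145 kHz, 167 kHz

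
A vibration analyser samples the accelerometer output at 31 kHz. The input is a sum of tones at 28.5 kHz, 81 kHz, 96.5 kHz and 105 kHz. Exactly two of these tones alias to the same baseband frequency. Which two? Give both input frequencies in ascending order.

fs/2 = 15.5 kHz.
28.5 kHz > fs/2 = 15.5 kHz, folds to fs − 28.5 kHz = 2.5 kHz.
81 kHz mod fs = 19 kHz.
19 kHz > fs/2 = 15.5 kHz, folds to fs − 19 kHz = 12 kHz.
96.5 kHz mod fs = 3.5 kHz.
3.5 kHz ≤ fs/2 = 15.5 kHz, appears at 3.5 kHz.
105 kHz mod fs = 12 kHz.
12 kHz ≤ fs/2 = 15.5 kHz, appears at 12 kHz.
81 kHz and 105 kHz both map to 12 kHz.

81 kHz, 105 kHz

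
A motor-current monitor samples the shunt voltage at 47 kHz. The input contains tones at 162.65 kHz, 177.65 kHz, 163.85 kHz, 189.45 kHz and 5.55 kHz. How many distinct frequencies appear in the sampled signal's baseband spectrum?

fs/2 = 23.5 kHz.
162.65 kHz mod fs = 21.65 kHz.
21.65 kHz ≤ fs/2 = 23.5 kHz, appears at 21.65 kHz.
177.65 kHz mod fs = 36.65 kHz.
36.65 kHz > fs/2 = 23.5 kHz, folds to fs − 36.65 kHz = 10.35 kHz.
163.85 kHz mod fs = 22.85 kHz.
22.85 kHz ≤ fs/2 = 23.5 kHz, appears at 22.85 kHz.
189.45 kHz mod fs = 1.45 kHz.
1.45 kHz ≤ fs/2 = 23.5 kHz, appears at 1.45 kHz.
5.55 kHz ≤ fs/2 = 23.5 kHz, passes unchanged.
Distinct values: {1.45 kHz, 5.55 kHz, 10.35 kHz, 21.65 kHz, 22.85 kHz} → 5.

5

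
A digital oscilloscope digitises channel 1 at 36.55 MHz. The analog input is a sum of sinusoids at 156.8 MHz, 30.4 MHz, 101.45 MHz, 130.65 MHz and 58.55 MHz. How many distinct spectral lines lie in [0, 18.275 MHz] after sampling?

5

fs/2 = 18.275 MHz.
156.8 MHz mod fs = 10.6 MHz.
10.6 MHz ≤ fs/2 = 18.275 MHz, appears at 10.6 MHz.
30.4 MHz > fs/2 = 18.275 MHz, folds to fs − 30.4 MHz = 6.15 MHz.
101.45 MHz mod fs = 28.35 MHz.
28.35 MHz > fs/2 = 18.275 MHz, folds to fs − 28.35 MHz = 8.2 MHz.
130.65 MHz mod fs = 21 MHz.
21 MHz > fs/2 = 18.275 MHz, folds to fs − 21 MHz = 15.55 MHz.
58.55 MHz mod fs = 22 MHz.
22 MHz > fs/2 = 18.275 MHz, folds to fs − 22 MHz = 14.55 MHz.
Distinct values: {6.15 MHz, 8.2 MHz, 10.6 MHz, 14.55 MHz, 15.55 MHz} → 5.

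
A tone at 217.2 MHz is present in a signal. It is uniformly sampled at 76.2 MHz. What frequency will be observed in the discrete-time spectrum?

217.2 MHz mod fs = 64.8 MHz.
64.8 MHz > fs/2 = 38.1 MHz, folds to fs − 64.8 MHz = 11.4 MHz.

11.4 MHz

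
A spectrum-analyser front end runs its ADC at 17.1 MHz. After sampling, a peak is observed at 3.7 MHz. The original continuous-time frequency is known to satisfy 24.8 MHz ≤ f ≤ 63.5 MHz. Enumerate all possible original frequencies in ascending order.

Frequencies that alias to 3.7 MHz are k·fs ± 3.7 MHz for integer k ≥ 0.
k=0: 3.7 MHz.
k=1: 13.4 MHz, 20.8 MHz.
k=2: 30.5 MHz, 37.9 MHz.
k=3: 47.6 MHz, 55 MHz.
k=4: 64.7 MHz, 72.1 MHz.
Within [24.8 MHz, 63.5 MHz]: 30.5 MHz, 37.9 MHz, 47.6 MHz, 55 MHz.

30.5 MHz, 37.9 MHz, 47.6 MHz, 55 MHz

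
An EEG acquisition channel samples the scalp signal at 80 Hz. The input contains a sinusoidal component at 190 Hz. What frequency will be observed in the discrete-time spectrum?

30 Hz

190 Hz mod fs = 30 Hz.
30 Hz ≤ fs/2 = 40 Hz, appears at 30 Hz.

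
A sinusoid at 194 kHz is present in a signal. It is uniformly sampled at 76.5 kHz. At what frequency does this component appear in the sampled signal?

35.5 kHz

194 kHz mod fs = 41 kHz.
41 kHz > fs/2 = 38.25 kHz, folds to fs − 41 kHz = 35.5 kHz.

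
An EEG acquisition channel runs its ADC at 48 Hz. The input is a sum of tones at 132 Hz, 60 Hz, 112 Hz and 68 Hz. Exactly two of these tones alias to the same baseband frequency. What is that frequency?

fs/2 = 24 Hz.
132 Hz mod fs = 36 Hz.
36 Hz > fs/2 = 24 Hz, folds to fs − 36 Hz = 12 Hz.
60 Hz mod fs = 12 Hz.
12 Hz ≤ fs/2 = 24 Hz, appears at 12 Hz.
112 Hz mod fs = 16 Hz.
16 Hz ≤ fs/2 = 24 Hz, appears at 16 Hz.
68 Hz mod fs = 20 Hz.
20 Hz ≤ fs/2 = 24 Hz, appears at 20 Hz.
60 Hz and 132 Hz both map to 12 Hz.

12 Hz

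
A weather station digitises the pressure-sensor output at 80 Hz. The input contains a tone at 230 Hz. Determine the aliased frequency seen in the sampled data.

10 Hz

230 Hz mod fs = 70 Hz.
70 Hz > fs/2 = 40 Hz, folds to fs − 70 Hz = 10 Hz.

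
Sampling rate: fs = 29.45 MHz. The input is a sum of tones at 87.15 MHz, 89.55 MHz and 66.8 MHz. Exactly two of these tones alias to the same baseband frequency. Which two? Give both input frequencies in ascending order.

fs/2 = 14.725 MHz.
87.15 MHz mod fs = 28.25 MHz.
28.25 MHz > fs/2 = 14.725 MHz, folds to fs − 28.25 MHz = 1.2 MHz.
89.55 MHz mod fs = 1.2 MHz.
1.2 MHz ≤ fs/2 = 14.725 MHz, appears at 1.2 MHz.
66.8 MHz mod fs = 7.9 MHz.
7.9 MHz ≤ fs/2 = 14.725 MHz, appears at 7.9 MHz.
87.15 MHz and 89.55 MHz both map to 1.2 MHz.

87.15 MHz, 89.55 MHz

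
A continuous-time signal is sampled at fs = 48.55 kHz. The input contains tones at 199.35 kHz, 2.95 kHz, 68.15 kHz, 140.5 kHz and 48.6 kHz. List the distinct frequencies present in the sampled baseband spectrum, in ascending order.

0.05 kHz, 2.95 kHz, 5.15 kHz, 19.6 kHz

fs/2 = 24.275 kHz.
199.35 kHz mod fs = 5.15 kHz.
5.15 kHz ≤ fs/2 = 24.275 kHz, appears at 5.15 kHz.
2.95 kHz ≤ fs/2 = 24.275 kHz, passes unchanged.
68.15 kHz mod fs = 19.6 kHz.
19.6 kHz ≤ fs/2 = 24.275 kHz, appears at 19.6 kHz.
140.5 kHz mod fs = 43.4 kHz.
43.4 kHz > fs/2 = 24.275 kHz, folds to fs − 43.4 kHz = 5.15 kHz.
48.6 kHz mod fs = 0.05 kHz.
0.05 kHz ≤ fs/2 = 24.275 kHz, appears at 0.05 kHz.
Distinct values: {0.05 kHz, 2.95 kHz, 5.15 kHz, 19.6 kHz}.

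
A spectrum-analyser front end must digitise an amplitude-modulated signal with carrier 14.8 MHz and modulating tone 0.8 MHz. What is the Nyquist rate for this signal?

AM sidebands sit at fc ± fm = 14 MHz and 15.6 MHz.
Highest-frequency component: 15.6 MHz.
Nyquist rate = 2 × 15.6 MHz = 31.2 MHz.

31.2 MHz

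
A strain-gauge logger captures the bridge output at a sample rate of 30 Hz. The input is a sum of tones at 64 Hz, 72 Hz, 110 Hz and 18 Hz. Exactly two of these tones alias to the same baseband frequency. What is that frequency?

12 Hz

fs/2 = 15 Hz.
64 Hz mod fs = 4 Hz.
4 Hz ≤ fs/2 = 15 Hz, appears at 4 Hz.
72 Hz mod fs = 12 Hz.
12 Hz ≤ fs/2 = 15 Hz, appears at 12 Hz.
110 Hz mod fs = 20 Hz.
20 Hz > fs/2 = 15 Hz, folds to fs − 20 Hz = 10 Hz.
18 Hz > fs/2 = 15 Hz, folds to fs − 18 Hz = 12 Hz.
18 Hz and 72 Hz both map to 12 Hz.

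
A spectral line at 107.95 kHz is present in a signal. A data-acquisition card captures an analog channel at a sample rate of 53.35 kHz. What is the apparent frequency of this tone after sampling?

107.95 kHz mod fs = 1.25 kHz.
1.25 kHz ≤ fs/2 = 26.675 kHz, appears at 1.25 kHz.

1.25 kHz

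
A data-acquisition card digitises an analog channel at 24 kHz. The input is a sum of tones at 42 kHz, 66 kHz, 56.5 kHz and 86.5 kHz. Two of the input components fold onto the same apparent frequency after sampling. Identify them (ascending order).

42 kHz, 66 kHz

fs/2 = 12 kHz.
42 kHz mod fs = 18 kHz.
18 kHz > fs/2 = 12 kHz, folds to fs − 18 kHz = 6 kHz.
66 kHz mod fs = 18 kHz.
18 kHz > fs/2 = 12 kHz, folds to fs − 18 kHz = 6 kHz.
56.5 kHz mod fs = 8.5 kHz.
8.5 kHz ≤ fs/2 = 12 kHz, appears at 8.5 kHz.
86.5 kHz mod fs = 14.5 kHz.
14.5 kHz > fs/2 = 12 kHz, folds to fs − 14.5 kHz = 9.5 kHz.
42 kHz and 66 kHz both map to 6 kHz.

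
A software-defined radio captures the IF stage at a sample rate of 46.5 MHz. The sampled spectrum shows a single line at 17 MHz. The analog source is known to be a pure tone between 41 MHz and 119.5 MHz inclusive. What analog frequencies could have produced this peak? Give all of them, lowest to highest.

Frequencies that alias to 17 MHz are k·fs ± 17 MHz for integer k ≥ 0.
k=0: 17 MHz.
k=1: 29.5 MHz, 63.5 MHz.
k=2: 76 MHz, 110 MHz.
k=3: 122.5 MHz, 156.5 MHz.
Within [41 MHz, 119.5 MHz]: 63.5 MHz, 76 MHz, 110 MHz.

63.5 MHz, 76 MHz, 110 MHz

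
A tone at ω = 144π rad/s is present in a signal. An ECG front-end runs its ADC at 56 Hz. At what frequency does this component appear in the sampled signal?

ω = 144π rad/s → f = ω/(2π) = 72 Hz.
72 Hz mod fs = 16 Hz.
16 Hz ≤ fs/2 = 28 Hz, appears at 16 Hz.

16 Hz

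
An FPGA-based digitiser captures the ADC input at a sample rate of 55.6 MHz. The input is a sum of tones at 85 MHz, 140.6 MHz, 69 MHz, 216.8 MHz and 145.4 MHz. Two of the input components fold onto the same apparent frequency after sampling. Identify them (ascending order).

fs/2 = 27.8 MHz.
85 MHz mod fs = 29.4 MHz.
29.4 MHz > fs/2 = 27.8 MHz, folds to fs − 29.4 MHz = 26.2 MHz.
140.6 MHz mod fs = 29.4 MHz.
29.4 MHz > fs/2 = 27.8 MHz, folds to fs − 29.4 MHz = 26.2 MHz.
69 MHz mod fs = 13.4 MHz.
13.4 MHz ≤ fs/2 = 27.8 MHz, appears at 13.4 MHz.
216.8 MHz mod fs = 50 MHz.
50 MHz > fs/2 = 27.8 MHz, folds to fs − 50 MHz = 5.6 MHz.
145.4 MHz mod fs = 34.2 MHz.
34.2 MHz > fs/2 = 27.8 MHz, folds to fs − 34.2 MHz = 21.4 MHz.
85 MHz and 140.6 MHz both map to 26.2 MHz.

85 MHz, 140.6 MHz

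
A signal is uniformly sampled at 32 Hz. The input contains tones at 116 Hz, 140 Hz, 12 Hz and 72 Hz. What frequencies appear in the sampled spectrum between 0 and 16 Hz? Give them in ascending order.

8 Hz, 12 Hz

fs/2 = 16 Hz.
116 Hz mod fs = 20 Hz.
20 Hz > fs/2 = 16 Hz, folds to fs − 20 Hz = 12 Hz.
140 Hz mod fs = 12 Hz.
12 Hz ≤ fs/2 = 16 Hz, appears at 12 Hz.
12 Hz ≤ fs/2 = 16 Hz, passes unchanged.
72 Hz mod fs = 8 Hz.
8 Hz ≤ fs/2 = 16 Hz, appears at 8 Hz.
Distinct values: {8 Hz, 12 Hz}.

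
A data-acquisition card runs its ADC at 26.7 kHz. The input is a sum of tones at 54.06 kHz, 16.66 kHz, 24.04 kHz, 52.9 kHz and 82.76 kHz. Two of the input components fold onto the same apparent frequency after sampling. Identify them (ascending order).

24.04 kHz, 82.76 kHz

fs/2 = 13.35 kHz.
54.06 kHz mod fs = 0.66 kHz.
0.66 kHz ≤ fs/2 = 13.35 kHz, appears at 0.66 kHz.
16.66 kHz > fs/2 = 13.35 kHz, folds to fs − 16.66 kHz = 10.04 kHz.
24.04 kHz > fs/2 = 13.35 kHz, folds to fs − 24.04 kHz = 2.66 kHz.
52.9 kHz mod fs = 26.2 kHz.
26.2 kHz > fs/2 = 13.35 kHz, folds to fs − 26.2 kHz = 0.5 kHz.
82.76 kHz mod fs = 2.66 kHz.
2.66 kHz ≤ fs/2 = 13.35 kHz, appears at 2.66 kHz.
24.04 kHz and 82.76 kHz both map to 2.66 kHz.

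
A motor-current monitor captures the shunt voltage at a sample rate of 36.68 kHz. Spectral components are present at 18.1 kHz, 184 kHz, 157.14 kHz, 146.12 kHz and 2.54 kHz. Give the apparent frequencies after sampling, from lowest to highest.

fs/2 = 18.34 kHz.
18.1 kHz ≤ fs/2 = 18.34 kHz, passes unchanged.
184 kHz mod fs = 0.6 kHz.
0.6 kHz ≤ fs/2 = 18.34 kHz, appears at 0.6 kHz.
157.14 kHz mod fs = 10.42 kHz.
10.42 kHz ≤ fs/2 = 18.34 kHz, appears at 10.42 kHz.
146.12 kHz mod fs = 36.08 kHz.
36.08 kHz > fs/2 = 18.34 kHz, folds to fs − 36.08 kHz = 0.6 kHz.
2.54 kHz ≤ fs/2 = 18.34 kHz, passes unchanged.
Distinct values: {0.6 kHz, 2.54 kHz, 10.42 kHz, 18.1 kHz}.

0.6 kHz, 2.54 kHz, 10.42 kHz, 18.1 kHz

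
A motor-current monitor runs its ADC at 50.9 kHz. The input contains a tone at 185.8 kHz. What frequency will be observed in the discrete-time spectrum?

17.8 kHz

185.8 kHz mod fs = 33.1 kHz.
33.1 kHz > fs/2 = 25.45 kHz, folds to fs − 33.1 kHz = 17.8 kHz.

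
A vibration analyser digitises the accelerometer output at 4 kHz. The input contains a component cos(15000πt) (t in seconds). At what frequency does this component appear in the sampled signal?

0.5 kHz

ω = 15000π rad/s → f = ω/(2π) = 7500 Hz = 7.5 kHz.
7.5 kHz mod fs = 3.5 kHz.
3.5 kHz > fs/2 = 2 kHz, folds to fs − 3.5 kHz = 0.5 kHz.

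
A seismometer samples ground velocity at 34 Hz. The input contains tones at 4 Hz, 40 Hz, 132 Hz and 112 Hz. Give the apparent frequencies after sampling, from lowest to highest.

4 Hz, 6 Hz, 10 Hz

fs/2 = 17 Hz.
4 Hz ≤ fs/2 = 17 Hz, passes unchanged.
40 Hz mod fs = 6 Hz.
6 Hz ≤ fs/2 = 17 Hz, appears at 6 Hz.
132 Hz mod fs = 30 Hz.
30 Hz > fs/2 = 17 Hz, folds to fs − 30 Hz = 4 Hz.
112 Hz mod fs = 10 Hz.
10 Hz ≤ fs/2 = 17 Hz, appears at 10 Hz.
Distinct values: {4 Hz, 6 Hz, 10 Hz}.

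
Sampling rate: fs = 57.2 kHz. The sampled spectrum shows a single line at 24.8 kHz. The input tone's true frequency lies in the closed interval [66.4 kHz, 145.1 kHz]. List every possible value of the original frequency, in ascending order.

82 kHz, 89.6 kHz, 139.2 kHz

Frequencies that alias to 24.8 kHz are k·fs ± 24.8 kHz for integer k ≥ 0.
k=0: 24.8 kHz.
k=1: 32.4 kHz, 82 kHz.
k=2: 89.6 kHz, 139.2 kHz.
k=3: 146.8 kHz, 196.4 kHz.
Within [66.4 kHz, 145.1 kHz]: 82 kHz, 89.6 kHz, 139.2 kHz.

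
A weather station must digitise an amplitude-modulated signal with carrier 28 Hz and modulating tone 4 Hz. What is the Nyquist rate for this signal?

64 Hz

AM sidebands sit at fc ± fm = 24 Hz and 32 Hz.
Highest-frequency component: 32 Hz.
Nyquist rate = 2 × 32 Hz = 64 Hz.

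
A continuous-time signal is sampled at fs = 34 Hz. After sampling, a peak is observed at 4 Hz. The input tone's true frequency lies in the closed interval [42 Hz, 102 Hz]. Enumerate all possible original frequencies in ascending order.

Frequencies that alias to 4 Hz are k·fs ± 4 Hz for integer k ≥ 0.
k=0: 4 Hz.
k=1: 30 Hz, 38 Hz.
k=2: 64 Hz, 72 Hz.
k=3: 98 Hz, 106 Hz.
k=4: 132 Hz, 140 Hz.
Within [42 Hz, 102 Hz]: 64 Hz, 72 Hz, 98 Hz.

64 Hz, 72 Hz, 98 Hz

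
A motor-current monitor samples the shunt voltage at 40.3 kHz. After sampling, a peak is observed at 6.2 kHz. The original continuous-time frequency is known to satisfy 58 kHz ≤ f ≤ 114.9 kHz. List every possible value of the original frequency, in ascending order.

74.4 kHz, 86.8 kHz, 114.7 kHz

Frequencies that alias to 6.2 kHz are k·fs ± 6.2 kHz for integer k ≥ 0.
k=0: 6.2 kHz.
k=1: 34.1 kHz, 46.5 kHz.
k=2: 74.4 kHz, 86.8 kHz.
k=3: 114.7 kHz, 127.1 kHz.
k=4: 155 kHz, 167.4 kHz.
Within [58 kHz, 114.9 kHz]: 74.4 kHz, 86.8 kHz, 114.7 kHz.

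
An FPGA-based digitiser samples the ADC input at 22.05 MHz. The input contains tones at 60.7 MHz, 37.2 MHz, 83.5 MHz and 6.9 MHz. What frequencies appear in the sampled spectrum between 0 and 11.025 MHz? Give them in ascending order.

fs/2 = 11.025 MHz.
60.7 MHz mod fs = 16.6 MHz.
16.6 MHz > fs/2 = 11.025 MHz, folds to fs − 16.6 MHz = 5.45 MHz.
37.2 MHz mod fs = 15.15 MHz.
15.15 MHz > fs/2 = 11.025 MHz, folds to fs − 15.15 MHz = 6.9 MHz.
83.5 MHz mod fs = 17.35 MHz.
17.35 MHz > fs/2 = 11.025 MHz, folds to fs − 17.35 MHz = 4.7 MHz.
6.9 MHz ≤ fs/2 = 11.025 MHz, passes unchanged.
Distinct values: {4.7 MHz, 5.45 MHz, 6.9 MHz}.

4.7 MHz, 5.45 MHz, 6.9 MHz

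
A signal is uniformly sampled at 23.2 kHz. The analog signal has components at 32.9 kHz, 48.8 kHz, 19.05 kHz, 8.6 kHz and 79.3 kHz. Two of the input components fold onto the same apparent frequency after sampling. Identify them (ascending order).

fs/2 = 11.6 kHz.
32.9 kHz mod fs = 9.7 kHz.
9.7 kHz ≤ fs/2 = 11.6 kHz, appears at 9.7 kHz.
48.8 kHz mod fs = 2.4 kHz.
2.4 kHz ≤ fs/2 = 11.6 kHz, appears at 2.4 kHz.
19.05 kHz > fs/2 = 11.6 kHz, folds to fs − 19.05 kHz = 4.15 kHz.
8.6 kHz ≤ fs/2 = 11.6 kHz, passes unchanged.
79.3 kHz mod fs = 9.7 kHz.
9.7 kHz ≤ fs/2 = 11.6 kHz, appears at 9.7 kHz.
32.9 kHz and 79.3 kHz both map to 9.7 kHz.

32.9 kHz, 79.3 kHz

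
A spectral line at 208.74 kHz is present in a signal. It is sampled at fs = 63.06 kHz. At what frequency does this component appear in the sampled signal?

208.74 kHz mod fs = 19.56 kHz.
19.56 kHz ≤ fs/2 = 31.53 kHz, appears at 19.56 kHz.

19.56 kHz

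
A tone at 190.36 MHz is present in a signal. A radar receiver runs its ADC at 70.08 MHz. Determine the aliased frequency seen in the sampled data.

190.36 MHz mod fs = 50.2 MHz.
50.2 MHz > fs/2 = 35.04 MHz, folds to fs − 50.2 MHz = 19.88 MHz.

19.88 MHz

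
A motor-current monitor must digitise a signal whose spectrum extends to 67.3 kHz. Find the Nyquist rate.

134.6 kHz

Nyquist rate = 2 × 67.3 kHz = 134.6 kHz.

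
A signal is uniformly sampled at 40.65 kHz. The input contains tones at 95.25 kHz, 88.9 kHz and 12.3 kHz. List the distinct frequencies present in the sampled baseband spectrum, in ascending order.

fs/2 = 20.325 kHz.
95.25 kHz mod fs = 13.95 kHz.
13.95 kHz ≤ fs/2 = 20.325 kHz, appears at 13.95 kHz.
88.9 kHz mod fs = 7.6 kHz.
7.6 kHz ≤ fs/2 = 20.325 kHz, appears at 7.6 kHz.
12.3 kHz ≤ fs/2 = 20.325 kHz, passes unchanged.
Distinct values: {7.6 kHz, 12.3 kHz, 13.95 kHz}.

7.6 kHz, 12.3 kHz, 13.95 kHz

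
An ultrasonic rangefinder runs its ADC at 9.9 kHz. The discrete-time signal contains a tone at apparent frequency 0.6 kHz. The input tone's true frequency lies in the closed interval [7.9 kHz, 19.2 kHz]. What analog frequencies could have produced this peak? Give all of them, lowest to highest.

9.3 kHz, 10.5 kHz, 19.2 kHz

Frequencies that alias to 0.6 kHz are k·fs ± 0.6 kHz for integer k ≥ 0.
k=0: 0.6 kHz.
k=1: 9.3 kHz, 10.5 kHz.
k=2: 19.2 kHz, 20.4 kHz.
k=3: 29.1 kHz, 30.3 kHz.
Within [7.9 kHz, 19.2 kHz]: 9.3 kHz, 10.5 kHz, 19.2 kHz.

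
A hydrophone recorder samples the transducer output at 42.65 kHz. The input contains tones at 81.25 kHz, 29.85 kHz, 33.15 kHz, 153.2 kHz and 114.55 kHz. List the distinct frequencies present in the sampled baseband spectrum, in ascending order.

fs/2 = 21.325 kHz.
81.25 kHz mod fs = 38.6 kHz.
38.6 kHz > fs/2 = 21.325 kHz, folds to fs − 38.6 kHz = 4.05 kHz.
29.85 kHz > fs/2 = 21.325 kHz, folds to fs − 29.85 kHz = 12.8 kHz.
33.15 kHz > fs/2 = 21.325 kHz, folds to fs − 33.15 kHz = 9.5 kHz.
153.2 kHz mod fs = 25.25 kHz.
25.25 kHz > fs/2 = 21.325 kHz, folds to fs − 25.25 kHz = 17.4 kHz.
114.55 kHz mod fs = 29.25 kHz.
29.25 kHz > fs/2 = 21.325 kHz, folds to fs − 29.25 kHz = 13.4 kHz.
Distinct values: {4.05 kHz, 9.5 kHz, 12.8 kHz, 13.4 kHz, 17.4 kHz}.

4.05 kHz, 9.5 kHz, 12.8 kHz, 13.4 kHz, 17.4 kHz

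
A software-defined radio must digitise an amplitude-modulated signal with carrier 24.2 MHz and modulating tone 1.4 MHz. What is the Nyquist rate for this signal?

51.2 MHz

AM sidebands sit at fc ± fm = 22.8 MHz and 25.6 MHz.
Highest-frequency component: 25.6 MHz.
Nyquist rate = 2 × 25.6 MHz = 51.2 MHz.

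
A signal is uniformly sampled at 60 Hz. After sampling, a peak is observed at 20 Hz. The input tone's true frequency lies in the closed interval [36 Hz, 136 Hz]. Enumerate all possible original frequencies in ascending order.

Frequencies that alias to 20 Hz are k·fs ± 20 Hz for integer k ≥ 0.
k=0: 20 Hz.
k=1: 40 Hz, 80 Hz.
k=2: 100 Hz, 140 Hz.
k=3: 160 Hz, 200 Hz.
Within [36 Hz, 136 Hz]: 40 Hz, 80 Hz, 100 Hz.

40 Hz, 80 Hz, 100 Hz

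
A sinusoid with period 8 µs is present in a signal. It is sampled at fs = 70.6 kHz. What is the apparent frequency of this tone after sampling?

16.2 kHz

T = 8 µs → f = 1/T = 125 kHz.
125 kHz mod fs = 54.4 kHz.
54.4 kHz > fs/2 = 35.3 kHz, folds to fs − 54.4 kHz = 16.2 kHz.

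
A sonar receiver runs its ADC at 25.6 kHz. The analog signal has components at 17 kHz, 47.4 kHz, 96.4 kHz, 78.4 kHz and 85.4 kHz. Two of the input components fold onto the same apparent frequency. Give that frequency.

fs/2 = 12.8 kHz.
17 kHz > fs/2 = 12.8 kHz, folds to fs − 17 kHz = 8.6 kHz.
47.4 kHz mod fs = 21.8 kHz.
21.8 kHz > fs/2 = 12.8 kHz, folds to fs − 21.8 kHz = 3.8 kHz.
96.4 kHz mod fs = 19.6 kHz.
19.6 kHz > fs/2 = 12.8 kHz, folds to fs − 19.6 kHz = 6 kHz.
78.4 kHz mod fs = 1.6 kHz.
1.6 kHz ≤ fs/2 = 12.8 kHz, appears at 1.6 kHz.
85.4 kHz mod fs = 8.6 kHz.
8.6 kHz ≤ fs/2 = 12.8 kHz, appears at 8.6 kHz.
17 kHz and 85.4 kHz both map to 8.6 kHz.

8.6 kHz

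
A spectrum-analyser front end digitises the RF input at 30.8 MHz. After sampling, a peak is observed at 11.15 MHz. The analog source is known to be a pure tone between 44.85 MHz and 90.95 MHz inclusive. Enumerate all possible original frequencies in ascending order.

Frequencies that alias to 11.15 MHz are k·fs ± 11.15 MHz for integer k ≥ 0.
k=0: 11.15 MHz.
k=1: 19.65 MHz, 41.95 MHz.
k=2: 50.45 MHz, 72.75 MHz.
k=3: 81.25 MHz, 103.55 MHz.
k=4: 112.05 MHz, 134.35 MHz.
Within [44.85 MHz, 90.95 MHz]: 50.45 MHz, 72.75 MHz, 81.25 MHz.

50.45 MHz, 72.75 MHz, 81.25 MHz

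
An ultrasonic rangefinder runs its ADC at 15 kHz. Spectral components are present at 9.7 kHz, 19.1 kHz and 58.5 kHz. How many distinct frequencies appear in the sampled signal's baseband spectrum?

fs/2 = 7.5 kHz.
9.7 kHz > fs/2 = 7.5 kHz, folds to fs − 9.7 kHz = 5.3 kHz.
19.1 kHz mod fs = 4.1 kHz.
4.1 kHz ≤ fs/2 = 7.5 kHz, appears at 4.1 kHz.
58.5 kHz mod fs = 13.5 kHz.
13.5 kHz > fs/2 = 7.5 kHz, folds to fs − 13.5 kHz = 1.5 kHz.
Distinct values: {1.5 kHz, 4.1 kHz, 5.3 kHz} → 3.

3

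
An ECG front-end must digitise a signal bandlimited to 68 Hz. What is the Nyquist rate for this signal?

Nyquist rate = 2 × 68 Hz = 136 Hz.

136 Hz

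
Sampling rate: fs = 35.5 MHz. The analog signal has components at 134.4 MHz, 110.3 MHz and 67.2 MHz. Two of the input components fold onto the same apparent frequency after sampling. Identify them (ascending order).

67.2 MHz, 110.3 MHz

fs/2 = 17.75 MHz.
134.4 MHz mod fs = 27.9 MHz.
27.9 MHz > fs/2 = 17.75 MHz, folds to fs − 27.9 MHz = 7.6 MHz.
110.3 MHz mod fs = 3.8 MHz.
3.8 MHz ≤ fs/2 = 17.75 MHz, appears at 3.8 MHz.
67.2 MHz mod fs = 31.7 MHz.
31.7 MHz > fs/2 = 17.75 MHz, folds to fs − 31.7 MHz = 3.8 MHz.
67.2 MHz and 110.3 MHz both map to 3.8 MHz.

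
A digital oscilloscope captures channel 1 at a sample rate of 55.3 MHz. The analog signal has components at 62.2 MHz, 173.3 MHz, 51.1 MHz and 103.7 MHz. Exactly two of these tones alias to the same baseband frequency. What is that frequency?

fs/2 = 27.65 MHz.
62.2 MHz mod fs = 6.9 MHz.
6.9 MHz ≤ fs/2 = 27.65 MHz, appears at 6.9 MHz.
173.3 MHz mod fs = 7.4 MHz.
7.4 MHz ≤ fs/2 = 27.65 MHz, appears at 7.4 MHz.
51.1 MHz > fs/2 = 27.65 MHz, folds to fs − 51.1 MHz = 4.2 MHz.
103.7 MHz mod fs = 48.4 MHz.
48.4 MHz > fs/2 = 27.65 MHz, folds to fs − 48.4 MHz = 6.9 MHz.
62.2 MHz and 103.7 MHz both map to 6.9 MHz.

6.9 MHz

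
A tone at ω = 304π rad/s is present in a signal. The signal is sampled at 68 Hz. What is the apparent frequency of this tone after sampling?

ω = 304π rad/s → f = ω/(2π) = 152 Hz.
152 Hz mod fs = 16 Hz.
16 Hz ≤ fs/2 = 34 Hz, appears at 16 Hz.

16 Hz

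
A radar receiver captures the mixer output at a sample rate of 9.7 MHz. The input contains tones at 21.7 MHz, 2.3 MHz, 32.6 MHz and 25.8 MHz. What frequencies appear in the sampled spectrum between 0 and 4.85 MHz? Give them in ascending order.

2.3 MHz, 3.3 MHz, 3.5 MHz

fs/2 = 4.85 MHz.
21.7 MHz mod fs = 2.3 MHz.
2.3 MHz ≤ fs/2 = 4.85 MHz, appears at 2.3 MHz.
2.3 MHz ≤ fs/2 = 4.85 MHz, passes unchanged.
32.6 MHz mod fs = 3.5 MHz.
3.5 MHz ≤ fs/2 = 4.85 MHz, appears at 3.5 MHz.
25.8 MHz mod fs = 6.4 MHz.
6.4 MHz > fs/2 = 4.85 MHz, folds to fs − 6.4 MHz = 3.3 MHz.
Distinct values: {2.3 MHz, 3.3 MHz, 3.5 MHz}.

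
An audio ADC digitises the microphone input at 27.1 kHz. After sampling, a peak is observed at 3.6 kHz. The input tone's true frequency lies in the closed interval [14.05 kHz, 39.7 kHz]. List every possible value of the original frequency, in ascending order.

Frequencies that alias to 3.6 kHz are k·fs ± 3.6 kHz for integer k ≥ 0.
k=0: 3.6 kHz.
k=1: 23.5 kHz, 30.7 kHz.
k=2: 50.6 kHz, 57.8 kHz.
Within [14.05 kHz, 39.7 kHz]: 23.5 kHz, 30.7 kHz.

23.5 kHz, 30.7 kHz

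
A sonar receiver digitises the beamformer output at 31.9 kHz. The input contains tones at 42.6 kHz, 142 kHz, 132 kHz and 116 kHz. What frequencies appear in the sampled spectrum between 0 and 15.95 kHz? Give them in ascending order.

4.4 kHz, 10.7 kHz, 11.6 kHz, 14.4 kHz

fs/2 = 15.95 kHz.
42.6 kHz mod fs = 10.7 kHz.
10.7 kHz ≤ fs/2 = 15.95 kHz, appears at 10.7 kHz.
142 kHz mod fs = 14.4 kHz.
14.4 kHz ≤ fs/2 = 15.95 kHz, appears at 14.4 kHz.
132 kHz mod fs = 4.4 kHz.
4.4 kHz ≤ fs/2 = 15.95 kHz, appears at 4.4 kHz.
116 kHz mod fs = 20.3 kHz.
20.3 kHz > fs/2 = 15.95 kHz, folds to fs − 20.3 kHz = 11.6 kHz.
Distinct values: {4.4 kHz, 10.7 kHz, 11.6 kHz, 14.4 kHz}.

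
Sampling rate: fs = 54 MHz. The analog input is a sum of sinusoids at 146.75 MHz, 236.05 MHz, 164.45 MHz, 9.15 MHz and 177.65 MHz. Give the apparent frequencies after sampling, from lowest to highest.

2.45 MHz, 9.15 MHz, 15.25 MHz, 15.65 MHz, 20.05 MHz

fs/2 = 27 MHz.
146.75 MHz mod fs = 38.75 MHz.
38.75 MHz > fs/2 = 27 MHz, folds to fs − 38.75 MHz = 15.25 MHz.
236.05 MHz mod fs = 20.05 MHz.
20.05 MHz ≤ fs/2 = 27 MHz, appears at 20.05 MHz.
164.45 MHz mod fs = 2.45 MHz.
2.45 MHz ≤ fs/2 = 27 MHz, appears at 2.45 MHz.
9.15 MHz ≤ fs/2 = 27 MHz, passes unchanged.
177.65 MHz mod fs = 15.65 MHz.
15.65 MHz ≤ fs/2 = 27 MHz, appears at 15.65 MHz.
Distinct values: {2.45 MHz, 9.15 MHz, 15.25 MHz, 15.65 MHz, 20.05 MHz}.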